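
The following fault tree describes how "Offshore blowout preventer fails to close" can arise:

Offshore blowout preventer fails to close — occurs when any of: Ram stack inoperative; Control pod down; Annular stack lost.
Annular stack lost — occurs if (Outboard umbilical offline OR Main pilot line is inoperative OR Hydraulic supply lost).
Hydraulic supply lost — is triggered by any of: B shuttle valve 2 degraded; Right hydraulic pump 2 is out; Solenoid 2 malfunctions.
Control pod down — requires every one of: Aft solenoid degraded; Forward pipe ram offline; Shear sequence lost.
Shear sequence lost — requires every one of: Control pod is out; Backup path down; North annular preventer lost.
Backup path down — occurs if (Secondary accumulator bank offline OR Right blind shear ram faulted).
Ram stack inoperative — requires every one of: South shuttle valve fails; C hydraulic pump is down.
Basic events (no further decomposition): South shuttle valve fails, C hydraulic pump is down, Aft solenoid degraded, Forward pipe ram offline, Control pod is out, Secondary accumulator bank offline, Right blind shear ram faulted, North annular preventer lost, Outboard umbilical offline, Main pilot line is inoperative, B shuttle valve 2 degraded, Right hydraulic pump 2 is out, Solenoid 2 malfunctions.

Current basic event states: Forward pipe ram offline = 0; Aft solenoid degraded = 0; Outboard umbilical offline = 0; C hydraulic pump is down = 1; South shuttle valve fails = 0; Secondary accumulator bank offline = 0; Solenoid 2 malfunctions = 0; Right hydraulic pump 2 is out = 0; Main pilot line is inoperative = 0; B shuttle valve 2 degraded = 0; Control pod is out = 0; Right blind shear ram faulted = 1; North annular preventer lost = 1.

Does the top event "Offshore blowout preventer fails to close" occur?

Ram stack inoperative [AND]: South shuttle valve fails=not, C hydraulic pump is down=occurs → not all inputs occur → does not occur.
Backup path down [OR]: Secondary accumulator bank offline=not, Right blind shear ram faulted=occurs → at least one input occurs → occurs.
Shear sequence lost [AND]: Control pod is out=not, Backup path down=occurs, North annular preventer lost=occurs → not all inputs occur → does not occur.
Control pod down [AND]: Aft solenoid degraded=not, Forward pipe ram offline=not, Shear sequence lost=not → not all inputs occur → does not occur.
Hydraulic supply lost [OR]: B shuttle valve 2 degraded=not, Right hydraulic pump 2 is out=not, Solenoid 2 malfunctions=not → no input occurs → does not occur.
Annular stack lost [OR]: Outboard umbilical offline=not, Main pilot line is inoperative=not, Hydraulic supply lost=not → no input occurs → does not occur.
Offshore blowout preventer fails to close [OR]: Ram stack inoperative=not, Control pod down=not, Annular stack lost=not → no input occurs → does not occur.

No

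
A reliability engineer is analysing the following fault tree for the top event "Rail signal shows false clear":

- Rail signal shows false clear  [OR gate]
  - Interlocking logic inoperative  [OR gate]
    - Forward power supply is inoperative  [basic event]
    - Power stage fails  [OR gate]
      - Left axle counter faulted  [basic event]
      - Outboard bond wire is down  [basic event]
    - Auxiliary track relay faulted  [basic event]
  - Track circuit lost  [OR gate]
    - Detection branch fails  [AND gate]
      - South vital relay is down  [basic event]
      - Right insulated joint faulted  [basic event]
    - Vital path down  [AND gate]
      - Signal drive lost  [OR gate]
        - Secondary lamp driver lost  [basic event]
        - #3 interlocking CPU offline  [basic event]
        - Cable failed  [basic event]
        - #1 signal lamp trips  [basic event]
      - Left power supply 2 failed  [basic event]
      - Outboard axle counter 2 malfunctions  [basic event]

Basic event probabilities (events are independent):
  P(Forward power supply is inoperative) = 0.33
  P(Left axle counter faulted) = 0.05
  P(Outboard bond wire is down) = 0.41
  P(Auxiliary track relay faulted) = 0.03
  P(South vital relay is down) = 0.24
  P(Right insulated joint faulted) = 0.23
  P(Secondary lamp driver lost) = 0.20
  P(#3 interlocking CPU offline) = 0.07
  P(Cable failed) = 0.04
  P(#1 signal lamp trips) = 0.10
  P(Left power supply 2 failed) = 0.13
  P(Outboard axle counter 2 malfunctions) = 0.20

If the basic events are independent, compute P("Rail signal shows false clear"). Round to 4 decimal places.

P(Power stage fails) [OR] = 1 − (1−0.05) × (1−0.41) = 0.439500
P(Interlocking logic inoperative) [OR] = 1 − (1−0.33) × (1−0.439500) × (1−0.03) = 0.635731
P(Detection branch fails) [AND] = 0.24 × 0.23 = 0.055200
P(Signal drive lost) [OR] = 1 − (1−0.20) × (1−0.07) × (1−0.04) × (1−0.10) = 0.357184
P(Vital path down) [AND] = 0.357184 × 0.13 × 0.20 = 0.009287
P(Track circuit lost) [OR] = 1 − (1−0.055200) × (1−0.009287) = 0.063974
P(Rail signal shows false clear) [OR] = 1 − (1−0.635731) × (1−0.063974) = 0.659035
Rounded to 4 decimal places: P(Rail signal shows false clear) ≈ 0.6590.

0.6590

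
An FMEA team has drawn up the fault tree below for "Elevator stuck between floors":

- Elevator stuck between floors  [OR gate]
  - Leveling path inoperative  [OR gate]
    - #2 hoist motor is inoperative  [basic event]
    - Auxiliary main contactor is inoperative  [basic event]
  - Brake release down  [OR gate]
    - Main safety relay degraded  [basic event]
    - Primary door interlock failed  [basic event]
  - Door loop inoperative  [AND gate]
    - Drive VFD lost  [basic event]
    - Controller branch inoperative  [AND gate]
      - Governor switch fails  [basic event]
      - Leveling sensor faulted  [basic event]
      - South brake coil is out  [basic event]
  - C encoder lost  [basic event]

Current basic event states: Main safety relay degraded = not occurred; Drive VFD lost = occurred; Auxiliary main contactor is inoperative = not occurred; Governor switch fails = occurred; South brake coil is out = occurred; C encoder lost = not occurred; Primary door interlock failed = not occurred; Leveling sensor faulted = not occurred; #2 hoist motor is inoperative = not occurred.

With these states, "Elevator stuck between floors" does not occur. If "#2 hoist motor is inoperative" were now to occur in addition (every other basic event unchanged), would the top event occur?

Yes

Counterfactual: set "#2 hoist motor is inoperative" to occurred.
Leveling path inoperative [OR]: #2 hoist motor is inoperative=occurs, Auxiliary main contactor is inoperative=not → at least one input occurs → occurs.
Brake release down [OR]: Main safety relay degraded=not, Primary door interlock failed=not → no input occurs → does not occur.
Controller branch inoperative [AND]: Governor switch fails=occurs, Leveling sensor faulted=not, South brake coil is out=occurs → not all inputs occur → does not occur.
Door loop inoperative [AND]: Drive VFD lost=occurs, Controller branch inoperative=not → not all inputs occur → does not occur.
Elevator stuck between floors [OR]: Leveling path inoperative=occurs, Brake release down=not, Door loop inoperative=not, C encoder lost=not → at least one input occurs → occurs.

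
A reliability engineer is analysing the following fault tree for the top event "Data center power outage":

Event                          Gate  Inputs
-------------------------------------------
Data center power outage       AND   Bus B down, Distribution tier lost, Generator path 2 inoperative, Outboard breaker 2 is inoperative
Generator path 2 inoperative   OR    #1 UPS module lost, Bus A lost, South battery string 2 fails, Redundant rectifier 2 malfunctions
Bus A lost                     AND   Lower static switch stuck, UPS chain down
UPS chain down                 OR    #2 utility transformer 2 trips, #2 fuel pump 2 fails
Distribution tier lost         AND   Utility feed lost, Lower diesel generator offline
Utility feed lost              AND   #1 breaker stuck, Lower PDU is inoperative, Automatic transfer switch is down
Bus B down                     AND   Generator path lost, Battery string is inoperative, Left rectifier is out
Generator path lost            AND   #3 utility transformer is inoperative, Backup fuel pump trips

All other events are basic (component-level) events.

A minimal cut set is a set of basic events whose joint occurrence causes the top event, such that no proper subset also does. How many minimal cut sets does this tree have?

5

Generator path lost [AND]: one cut set from each child combined → 1 × 1 = 1 cut set(s).
Bus B down [AND]: one cut set from each child combined → 1 × 1 × 1 = 1 cut set(s).
Utility feed lost [AND]: one cut set from each child combined → 1 × 1 × 1 = 1 cut set(s).
Distribution tier lost [AND]: one cut set from each child combined → 1 × 1 = 1 cut set(s).
UPS chain down [OR]: union of children's cut sets → 2 cut set(s).
Bus A lost [AND]: one cut set from each child combined → 1 × 2 = 2 cut set(s).
Generator path 2 inoperative [OR]: union of children's cut sets → 5 cut set(s).
Data center power outage [AND]: one cut set from each child combined → 1 × 1 × 5 × 1 = 5 cut set(s).
Minimal cut sets: {#1 UPS module lost, #1 breaker stuck, #3 utility transformer is inoperative, Automatic transfer switch is down, Backup fuel pump trips, Battery string is inoperative, Left rectifier is out, Lower PDU is inoperative, Lower diesel generator offline, Outboard breaker 2 is inoperative}; {#1 breaker stuck, #2 utility transformer 2 trips, #3 utility transformer is inoperative, Automatic transfer switch is down, Backup fuel pump trips, Battery string is inoperative, Left rectifier is out, Lower PDU is inoperative, Lower diesel generator offline, Lower static switch stuck, Outboard breaker 2 is inoperative}; {#1 breaker stuck, #2 fuel pump 2 fails, #3 utility transformer is inoperative, Automatic transfer switch is down, Backup fuel pump trips, Battery string is inoperative, Left rectifier is out, Lower PDU is inoperative, Lower diesel generator offline, Lower static switch stuck, Outboard breaker 2 is inoperative}; {#1 breaker stuck, #3 utility transformer is inoperative, Automatic transfer switch is down, Backup fuel pump trips, Battery string is inoperative, Left rectifier is out, Lower PDU is inoperative, Lower diesel generator offline, Outboard breaker 2 is inoperative, South battery string 2 fails}; {#1 breaker stuck, #3 utility transformer is inoperative, Automatic transfer switch is down, Backup fuel pump trips, Battery string is inoperative, Left rectifier is out, Lower PDU is inoperative, Lower diesel generator offline, Outboard breaker 2 is inoperative, Redundant rectifier 2 malfunctions}.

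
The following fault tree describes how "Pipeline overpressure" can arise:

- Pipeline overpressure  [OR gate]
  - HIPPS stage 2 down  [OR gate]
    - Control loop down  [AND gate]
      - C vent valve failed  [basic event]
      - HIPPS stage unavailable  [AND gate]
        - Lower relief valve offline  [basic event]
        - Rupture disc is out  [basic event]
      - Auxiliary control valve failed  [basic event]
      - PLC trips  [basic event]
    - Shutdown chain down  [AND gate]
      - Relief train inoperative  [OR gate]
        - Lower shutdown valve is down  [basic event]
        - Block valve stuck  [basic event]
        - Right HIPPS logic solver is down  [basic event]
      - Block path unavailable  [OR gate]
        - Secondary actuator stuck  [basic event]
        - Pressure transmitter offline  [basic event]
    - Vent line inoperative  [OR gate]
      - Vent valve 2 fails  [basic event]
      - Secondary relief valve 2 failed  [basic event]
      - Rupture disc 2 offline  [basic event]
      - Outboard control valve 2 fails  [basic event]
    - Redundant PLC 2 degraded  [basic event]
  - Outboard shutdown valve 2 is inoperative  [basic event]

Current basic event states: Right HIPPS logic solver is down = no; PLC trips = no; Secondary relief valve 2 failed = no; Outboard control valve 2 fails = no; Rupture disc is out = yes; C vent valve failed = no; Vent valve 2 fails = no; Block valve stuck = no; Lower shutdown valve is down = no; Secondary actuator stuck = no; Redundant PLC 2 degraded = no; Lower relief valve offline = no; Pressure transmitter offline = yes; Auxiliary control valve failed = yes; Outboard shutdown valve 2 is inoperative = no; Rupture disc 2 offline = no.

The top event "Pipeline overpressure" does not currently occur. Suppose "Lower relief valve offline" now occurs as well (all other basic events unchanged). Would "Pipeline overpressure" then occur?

No

Counterfactual: set "Lower relief valve offline" to occurred.
HIPPS stage unavailable [AND]: Lower relief valve offline=occurs, Rupture disc is out=occurs → all inputs occur → occurs.
Control loop down [AND]: C vent valve failed=not, HIPPS stage unavailable=occurs, Auxiliary control valve failed=occurs, PLC trips=not → not all inputs occur → does not occur.
Relief train inoperative [OR]: Lower shutdown valve is down=not, Block valve stuck=not, Right HIPPS logic solver is down=not → no input occurs → does not occur.
Block path unavailable [OR]: Secondary actuator stuck=not, Pressure transmitter offline=occurs → at least one input occurs → occurs.
Shutdown chain down [AND]: Relief train inoperative=not, Block path unavailable=occurs → not all inputs occur → does not occur.
Vent line inoperative [OR]: Vent valve 2 fails=not, Secondary relief valve 2 failed=not, Rupture disc 2 offline=not, Outboard control valve 2 fails=not → no input occurs → does not occur.
HIPPS stage 2 down [OR]: Control loop down=not, Shutdown chain down=not, Vent line inoperative=not, Redundant PLC 2 degraded=not → no input occurs → does not occur.
Pipeline overpressure [OR]: HIPPS stage 2 down=not, Outboard shutdown valve 2 is inoperative=not → no input occurs → does not occur.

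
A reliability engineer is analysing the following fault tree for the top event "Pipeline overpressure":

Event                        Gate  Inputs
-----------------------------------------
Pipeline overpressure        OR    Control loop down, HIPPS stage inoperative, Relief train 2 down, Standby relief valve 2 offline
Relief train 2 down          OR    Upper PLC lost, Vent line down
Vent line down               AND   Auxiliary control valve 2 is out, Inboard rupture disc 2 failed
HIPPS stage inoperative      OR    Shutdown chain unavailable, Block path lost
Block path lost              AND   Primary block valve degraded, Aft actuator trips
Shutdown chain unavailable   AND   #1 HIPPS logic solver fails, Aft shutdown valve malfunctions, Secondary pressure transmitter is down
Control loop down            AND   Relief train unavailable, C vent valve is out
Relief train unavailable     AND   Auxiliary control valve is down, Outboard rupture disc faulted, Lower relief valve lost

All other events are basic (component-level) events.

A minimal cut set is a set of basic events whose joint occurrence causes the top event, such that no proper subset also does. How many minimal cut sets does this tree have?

6

Relief train unavailable [AND]: one cut set from each child combined → 1 × 1 × 1 = 1 cut set(s).
Control loop down [AND]: one cut set from each child combined → 1 × 1 = 1 cut set(s).
Shutdown chain unavailable [AND]: one cut set from each child combined → 1 × 1 × 1 = 1 cut set(s).
Block path lost [AND]: one cut set from each child combined → 1 × 1 = 1 cut set(s).
HIPPS stage inoperative [OR]: union of children's cut sets → 2 cut set(s).
Vent line down [AND]: one cut set from each child combined → 1 × 1 = 1 cut set(s).
Relief train 2 down [OR]: union of children's cut sets → 2 cut set(s).
Pipeline overpressure [OR]: union of children's cut sets → 6 cut set(s).
Minimal cut sets: {Auxiliary control valve is down, C vent valve is out, Lower relief valve lost, Outboard rupture disc faulted}; {#1 HIPPS logic solver fails, Aft shutdown valve malfunctions, Secondary pressure transmitter is down}; {Aft actuator trips, Primary block valve degraded}; {Upper PLC lost}; {Auxiliary control valve 2 is out, Inboard rupture disc 2 failed}; {Standby relief valve 2 offline}.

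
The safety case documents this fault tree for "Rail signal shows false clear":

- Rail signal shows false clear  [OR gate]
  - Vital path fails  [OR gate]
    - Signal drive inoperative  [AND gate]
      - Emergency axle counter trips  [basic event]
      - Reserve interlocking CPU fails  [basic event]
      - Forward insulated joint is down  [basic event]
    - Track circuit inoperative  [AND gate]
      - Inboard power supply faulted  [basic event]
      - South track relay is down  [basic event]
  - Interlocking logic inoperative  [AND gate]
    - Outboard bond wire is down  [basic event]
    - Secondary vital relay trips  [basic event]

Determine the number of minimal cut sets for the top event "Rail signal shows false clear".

Signal drive inoperative [AND]: one cut set from each child combined → 1 × 1 × 1 = 1 cut set(s).
Track circuit inoperative [AND]: one cut set from each child combined → 1 × 1 = 1 cut set(s).
Vital path fails [OR]: union of children's cut sets → 2 cut set(s).
Interlocking logic inoperative [AND]: one cut set from each child combined → 1 × 1 = 1 cut set(s).
Rail signal shows false clear [OR]: union of children's cut sets → 3 cut set(s).
Minimal cut sets: {Emergency axle counter trips, Forward insulated joint is down, Reserve interlocking CPU fails}; {Inboard power supply faulted, South track relay is down}; {Outboard bond wire is down, Secondary vital relay trips}.

3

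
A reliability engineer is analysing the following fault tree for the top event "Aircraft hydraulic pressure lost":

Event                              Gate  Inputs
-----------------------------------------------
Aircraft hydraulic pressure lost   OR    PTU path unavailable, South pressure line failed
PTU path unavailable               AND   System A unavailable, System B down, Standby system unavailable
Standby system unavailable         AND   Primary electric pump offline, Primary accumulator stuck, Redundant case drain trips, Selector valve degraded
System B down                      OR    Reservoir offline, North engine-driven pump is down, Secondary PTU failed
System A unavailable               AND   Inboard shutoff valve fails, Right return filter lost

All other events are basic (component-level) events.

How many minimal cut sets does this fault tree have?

4

System A unavailable [AND]: one cut set from each child combined → 1 × 1 = 1 cut set(s).
System B down [OR]: union of children's cut sets → 3 cut set(s).
Standby system unavailable [AND]: one cut set from each child combined → 1 × 1 × 1 × 1 = 1 cut set(s).
PTU path unavailable [AND]: one cut set from each child combined → 1 × 3 × 1 = 3 cut set(s).
Aircraft hydraulic pressure lost [OR]: union of children's cut sets → 4 cut set(s).
Minimal cut sets: {Inboard shutoff valve fails, Primary accumulator stuck, Primary electric pump offline, Redundant case drain trips, Reservoir offline, Right return filter lost, Selector valve degraded}; {Inboard shutoff valve fails, North engine-driven pump is down, Primary accumulator stuck, Primary electric pump offline, Redundant case drain trips, Right return filter lost, Selector valve degraded}; {Inboard shutoff valve fails, Primary accumulator stuck, Primary electric pump offline, Redundant case drain trips, Right return filter lost, Secondary PTU failed, Selector valve degraded}; {South pressure line failed}.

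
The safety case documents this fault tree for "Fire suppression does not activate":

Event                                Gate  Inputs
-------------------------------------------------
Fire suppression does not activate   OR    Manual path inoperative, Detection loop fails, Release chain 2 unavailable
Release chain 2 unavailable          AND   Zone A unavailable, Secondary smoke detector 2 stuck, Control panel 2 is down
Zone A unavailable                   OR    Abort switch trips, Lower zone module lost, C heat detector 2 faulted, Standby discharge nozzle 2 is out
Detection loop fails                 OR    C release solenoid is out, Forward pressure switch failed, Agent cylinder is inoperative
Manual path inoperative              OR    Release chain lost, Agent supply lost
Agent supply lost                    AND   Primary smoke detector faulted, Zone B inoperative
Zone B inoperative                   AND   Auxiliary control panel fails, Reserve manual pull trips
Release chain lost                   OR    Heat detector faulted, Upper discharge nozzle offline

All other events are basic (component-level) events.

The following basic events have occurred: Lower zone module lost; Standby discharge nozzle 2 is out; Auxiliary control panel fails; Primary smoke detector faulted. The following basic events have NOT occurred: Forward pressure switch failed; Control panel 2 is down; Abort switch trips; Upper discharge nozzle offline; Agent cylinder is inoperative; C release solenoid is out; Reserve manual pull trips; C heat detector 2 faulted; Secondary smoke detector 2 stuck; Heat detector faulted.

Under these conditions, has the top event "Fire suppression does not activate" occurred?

No

Release chain lost [OR]: Heat detector faulted=not, Upper discharge nozzle offline=not → no input occurs → does not occur.
Zone B inoperative [AND]: Auxiliary control panel fails=occurs, Reserve manual pull trips=not → not all inputs occur → does not occur.
Agent supply lost [AND]: Primary smoke detector faulted=occurs, Zone B inoperative=not → not all inputs occur → does not occur.
Manual path inoperative [OR]: Release chain lost=not, Agent supply lost=not → no input occurs → does not occur.
Detection loop fails [OR]: C release solenoid is out=not, Forward pressure switch failed=not, Agent cylinder is inoperative=not → no input occurs → does not occur.
Zone A unavailable [OR]: Abort switch trips=not, Lower zone module lost=occurs, C heat detector 2 faulted=not, Standby discharge nozzle 2 is out=occurs → at least one input occurs → occurs.
Release chain 2 unavailable [AND]: Zone A unavailable=occurs, Secondary smoke detector 2 stuck=not, Control panel 2 is down=not → not all inputs occur → does not occur.
Fire suppression does not activate [OR]: Manual path inoperative=not, Detection loop fails=not, Release chain 2 unavailable=not → no input occurs → does not occur.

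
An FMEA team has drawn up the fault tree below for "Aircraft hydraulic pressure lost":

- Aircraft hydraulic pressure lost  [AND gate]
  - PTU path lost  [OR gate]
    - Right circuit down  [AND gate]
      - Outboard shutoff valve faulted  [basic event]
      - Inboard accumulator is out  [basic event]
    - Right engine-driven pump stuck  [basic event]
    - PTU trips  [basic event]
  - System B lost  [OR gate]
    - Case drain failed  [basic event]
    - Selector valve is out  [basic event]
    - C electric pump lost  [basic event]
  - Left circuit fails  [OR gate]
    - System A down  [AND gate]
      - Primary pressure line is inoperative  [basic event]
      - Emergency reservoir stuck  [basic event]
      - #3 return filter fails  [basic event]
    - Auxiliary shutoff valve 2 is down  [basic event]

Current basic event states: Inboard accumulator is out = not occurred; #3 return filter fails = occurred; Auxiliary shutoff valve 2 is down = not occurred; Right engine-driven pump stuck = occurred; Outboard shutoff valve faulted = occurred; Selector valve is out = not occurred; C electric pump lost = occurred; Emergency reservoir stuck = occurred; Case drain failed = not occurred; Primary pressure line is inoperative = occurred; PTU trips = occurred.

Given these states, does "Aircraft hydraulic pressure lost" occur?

Right circuit down [AND]: Outboard shutoff valve faulted=occurs, Inboard accumulator is out=not → not all inputs occur → does not occur.
PTU path lost [OR]: Right circuit down=not, Right engine-driven pump stuck=occurs, PTU trips=occurs → at least one input occurs → occurs.
System B lost [OR]: Case drain failed=not, Selector valve is out=not, C electric pump lost=occurs → at least one input occurs → occurs.
System A down [AND]: Primary pressure line is inoperative=occurs, Emergency reservoir stuck=occurs, #3 return filter fails=occurs → all inputs occur → occurs.
Left circuit fails [OR]: System A down=occurs, Auxiliary shutoff valve 2 is down=not → at least one input occurs → occurs.
Aircraft hydraulic pressure lost [AND]: PTU path lost=occurs, System B lost=occurs, Left circuit fails=occurs → all inputs occur → occurs.

Yes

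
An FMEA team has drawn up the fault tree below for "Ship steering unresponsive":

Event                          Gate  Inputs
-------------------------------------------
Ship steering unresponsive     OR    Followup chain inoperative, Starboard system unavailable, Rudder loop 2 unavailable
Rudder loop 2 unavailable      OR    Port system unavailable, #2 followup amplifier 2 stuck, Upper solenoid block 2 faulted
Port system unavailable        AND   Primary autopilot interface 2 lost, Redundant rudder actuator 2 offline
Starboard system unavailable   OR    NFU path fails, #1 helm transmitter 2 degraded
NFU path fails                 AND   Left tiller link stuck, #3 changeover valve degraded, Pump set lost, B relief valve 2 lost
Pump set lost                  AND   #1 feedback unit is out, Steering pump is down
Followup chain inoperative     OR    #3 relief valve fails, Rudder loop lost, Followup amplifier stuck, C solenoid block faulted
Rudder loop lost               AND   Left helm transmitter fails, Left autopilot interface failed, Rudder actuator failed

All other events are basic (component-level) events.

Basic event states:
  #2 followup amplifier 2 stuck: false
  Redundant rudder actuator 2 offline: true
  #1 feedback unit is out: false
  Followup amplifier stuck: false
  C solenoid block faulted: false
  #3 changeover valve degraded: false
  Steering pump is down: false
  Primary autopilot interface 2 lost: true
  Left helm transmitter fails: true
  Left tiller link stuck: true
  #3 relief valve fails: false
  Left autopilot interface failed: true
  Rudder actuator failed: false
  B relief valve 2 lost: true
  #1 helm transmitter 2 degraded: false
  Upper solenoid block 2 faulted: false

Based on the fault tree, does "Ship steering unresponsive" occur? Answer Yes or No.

Rudder loop lost [AND]: Left helm transmitter fails=occurs, Left autopilot interface failed=occurs, Rudder actuator failed=not → not all inputs occur → does not occur.
Followup chain inoperative [OR]: #3 relief valve fails=not, Rudder loop lost=not, Followup amplifier stuck=not, C solenoid block faulted=not → no input occurs → does not occur.
Pump set lost [AND]: #1 feedback unit is out=not, Steering pump is down=not → not all inputs occur → does not occur.
NFU path fails [AND]: Left tiller link stuck=occurs, #3 changeover valve degraded=not, Pump set lost=not, B relief valve 2 lost=occurs → not all inputs occur → does not occur.
Starboard system unavailable [OR]: NFU path fails=not, #1 helm transmitter 2 degraded=not → no input occurs → does not occur.
Port system unavailable [AND]: Primary autopilot interface 2 lost=occurs, Redundant rudder actuator 2 offline=occurs → all inputs occur → occurs.
Rudder loop 2 unavailable [OR]: Port system unavailable=occurs, #2 followup amplifier 2 stuck=not, Upper solenoid block 2 faulted=not → at least one input occurs → occurs.
Ship steering unresponsive [OR]: Followup chain inoperative=not, Starboard system unavailable=not, Rudder loop 2 unavailable=occurs → at least one input occurs → occurs.

Yes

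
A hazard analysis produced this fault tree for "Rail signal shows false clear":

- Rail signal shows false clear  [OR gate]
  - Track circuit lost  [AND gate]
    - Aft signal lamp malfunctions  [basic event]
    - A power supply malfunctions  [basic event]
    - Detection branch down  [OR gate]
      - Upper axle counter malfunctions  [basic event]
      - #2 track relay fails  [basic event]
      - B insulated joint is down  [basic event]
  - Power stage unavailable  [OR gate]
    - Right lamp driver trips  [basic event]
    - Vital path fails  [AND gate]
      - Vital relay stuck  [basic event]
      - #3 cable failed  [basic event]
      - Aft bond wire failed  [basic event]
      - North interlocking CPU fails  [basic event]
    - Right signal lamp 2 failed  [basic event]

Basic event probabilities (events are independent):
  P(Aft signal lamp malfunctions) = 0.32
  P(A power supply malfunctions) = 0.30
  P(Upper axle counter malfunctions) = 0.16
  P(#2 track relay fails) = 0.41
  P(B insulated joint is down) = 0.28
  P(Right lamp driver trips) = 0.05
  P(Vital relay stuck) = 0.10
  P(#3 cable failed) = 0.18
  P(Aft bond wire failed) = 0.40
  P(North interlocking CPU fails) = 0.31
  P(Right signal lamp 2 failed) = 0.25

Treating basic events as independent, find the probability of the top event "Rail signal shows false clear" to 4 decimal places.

0.3330

P(Detection branch down) [OR] = 1 − (1−0.16) × (1−0.41) × (1−0.28) = 0.643168
P(Track circuit lost) [AND] = 0.32 × 0.30 × 0.643168 = 0.061744
P(Vital path fails) [AND] = 0.10 × 0.18 × 0.40 × 0.31 = 0.002232
P(Power stage unavailable) [OR] = 1 − (1−0.05) × (1−0.002232) × (1−0.25) = 0.289090
P(Rail signal shows false clear) [OR] = 1 − (1−0.061744) × (1−0.289090) = 0.332984
Rounded to 4 decimal places: P(Rail signal shows false clear) ≈ 0.3330.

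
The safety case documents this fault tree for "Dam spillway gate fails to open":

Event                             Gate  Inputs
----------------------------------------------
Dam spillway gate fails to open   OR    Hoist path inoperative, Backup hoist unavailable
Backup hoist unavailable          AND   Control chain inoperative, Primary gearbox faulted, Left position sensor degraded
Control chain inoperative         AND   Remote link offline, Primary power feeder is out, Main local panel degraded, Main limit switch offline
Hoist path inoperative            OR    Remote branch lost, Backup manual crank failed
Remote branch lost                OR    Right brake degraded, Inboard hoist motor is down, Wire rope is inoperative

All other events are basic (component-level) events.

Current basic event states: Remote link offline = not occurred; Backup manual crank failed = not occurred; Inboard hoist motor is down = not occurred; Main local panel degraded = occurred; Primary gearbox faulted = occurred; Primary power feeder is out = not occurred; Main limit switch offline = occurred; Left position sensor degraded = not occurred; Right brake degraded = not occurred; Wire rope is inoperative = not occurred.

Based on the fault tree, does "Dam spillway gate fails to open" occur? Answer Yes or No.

No

Remote branch lost [OR]: Right brake degraded=not, Inboard hoist motor is down=not, Wire rope is inoperative=not → no input occurs → does not occur.
Hoist path inoperative [OR]: Remote branch lost=not, Backup manual crank failed=not → no input occurs → does not occur.
Control chain inoperative [AND]: Remote link offline=not, Primary power feeder is out=not, Main local panel degraded=occurs, Main limit switch offline=occurs → not all inputs occur → does not occur.
Backup hoist unavailable [AND]: Control chain inoperative=not, Primary gearbox faulted=occurs, Left position sensor degraded=not → not all inputs occur → does not occur.
Dam spillway gate fails to open [OR]: Hoist path inoperative=not, Backup hoist unavailable=not → no input occurs → does not occur.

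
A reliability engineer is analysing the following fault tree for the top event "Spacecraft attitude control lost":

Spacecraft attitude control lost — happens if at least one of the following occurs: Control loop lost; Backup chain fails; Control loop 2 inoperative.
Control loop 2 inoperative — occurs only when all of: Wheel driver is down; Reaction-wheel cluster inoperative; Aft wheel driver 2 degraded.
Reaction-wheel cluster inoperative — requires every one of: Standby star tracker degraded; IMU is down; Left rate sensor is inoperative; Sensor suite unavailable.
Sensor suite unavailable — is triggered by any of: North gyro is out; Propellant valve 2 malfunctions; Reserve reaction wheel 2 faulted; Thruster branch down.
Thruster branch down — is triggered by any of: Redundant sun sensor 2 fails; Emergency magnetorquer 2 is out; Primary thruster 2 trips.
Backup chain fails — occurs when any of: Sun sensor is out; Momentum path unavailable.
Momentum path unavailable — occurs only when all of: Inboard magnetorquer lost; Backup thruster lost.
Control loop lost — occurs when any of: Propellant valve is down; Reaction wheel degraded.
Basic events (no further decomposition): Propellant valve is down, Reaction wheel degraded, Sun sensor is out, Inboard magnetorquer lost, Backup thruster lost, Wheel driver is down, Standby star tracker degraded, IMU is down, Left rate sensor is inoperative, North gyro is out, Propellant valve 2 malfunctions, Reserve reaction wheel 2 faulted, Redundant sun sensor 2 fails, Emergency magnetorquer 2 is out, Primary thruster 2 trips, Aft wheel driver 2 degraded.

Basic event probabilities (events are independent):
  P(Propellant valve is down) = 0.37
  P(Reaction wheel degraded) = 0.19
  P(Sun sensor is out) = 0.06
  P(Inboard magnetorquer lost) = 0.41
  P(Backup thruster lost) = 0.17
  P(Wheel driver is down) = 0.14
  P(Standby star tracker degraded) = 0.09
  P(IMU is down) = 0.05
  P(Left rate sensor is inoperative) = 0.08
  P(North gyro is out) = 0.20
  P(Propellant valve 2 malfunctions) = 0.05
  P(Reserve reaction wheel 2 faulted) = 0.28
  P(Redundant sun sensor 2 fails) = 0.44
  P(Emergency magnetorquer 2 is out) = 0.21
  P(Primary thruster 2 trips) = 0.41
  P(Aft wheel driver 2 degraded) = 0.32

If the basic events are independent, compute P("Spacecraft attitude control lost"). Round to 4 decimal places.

P(Control loop lost) [OR] = 1 − (1−0.37) × (1−0.19) = 0.489700
P(Momentum path unavailable) [AND] = 0.41 × 0.17 = 0.069700
P(Backup chain fails) [OR] = 1 − (1−0.06) × (1−0.069700) = 0.125518
P(Thruster branch down) [OR] = 1 − (1−0.44) × (1−0.21) × (1−0.41) = 0.738984
P(Sensor suite unavailable) [OR] = 1 − (1−0.20) × (1−0.05) × (1−0.28) × (1−0.738984) = 0.857172
P(Reaction-wheel cluster inoperative) [AND] = 0.09 × 0.05 × 0.08 × 0.857172 = 0.000309
P(Control loop 2 inoperative) [AND] = 0.14 × 0.000309 × 0.32 = 0.000014
P(Spacecraft attitude control lost) [OR] = 1 − (1−0.489700) × (1−0.125518) × (1−0.000014) = 0.553758
Rounded to 4 decimal places: P(Spacecraft attitude control lost) ≈ 0.5538.

0.5538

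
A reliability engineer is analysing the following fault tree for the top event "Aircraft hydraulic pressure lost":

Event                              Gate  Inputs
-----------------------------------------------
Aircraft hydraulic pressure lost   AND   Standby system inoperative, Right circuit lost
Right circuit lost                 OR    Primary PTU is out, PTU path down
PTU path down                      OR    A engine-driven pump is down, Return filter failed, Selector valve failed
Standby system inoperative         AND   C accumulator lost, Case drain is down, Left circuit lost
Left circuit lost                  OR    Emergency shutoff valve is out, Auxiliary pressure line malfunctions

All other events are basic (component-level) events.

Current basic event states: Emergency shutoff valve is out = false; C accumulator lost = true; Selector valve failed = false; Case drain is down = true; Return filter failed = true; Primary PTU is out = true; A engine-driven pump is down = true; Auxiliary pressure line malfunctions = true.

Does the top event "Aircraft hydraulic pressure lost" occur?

Yes

Left circuit lost [OR]: Emergency shutoff valve is out=not, Auxiliary pressure line malfunctions=occurs → at least one input occurs → occurs.
Standby system inoperative [AND]: C accumulator lost=occurs, Case drain is down=occurs, Left circuit lost=occurs → all inputs occur → occurs.
PTU path down [OR]: A engine-driven pump is down=occurs, Return filter failed=occurs, Selector valve failed=not → at least one input occurs → occurs.
Right circuit lost [OR]: Primary PTU is out=occurs, PTU path down=occurs → at least one input occurs → occurs.
Aircraft hydraulic pressure lost [AND]: Standby system inoperative=occurs, Right circuit lost=occurs → all inputs occur → occurs.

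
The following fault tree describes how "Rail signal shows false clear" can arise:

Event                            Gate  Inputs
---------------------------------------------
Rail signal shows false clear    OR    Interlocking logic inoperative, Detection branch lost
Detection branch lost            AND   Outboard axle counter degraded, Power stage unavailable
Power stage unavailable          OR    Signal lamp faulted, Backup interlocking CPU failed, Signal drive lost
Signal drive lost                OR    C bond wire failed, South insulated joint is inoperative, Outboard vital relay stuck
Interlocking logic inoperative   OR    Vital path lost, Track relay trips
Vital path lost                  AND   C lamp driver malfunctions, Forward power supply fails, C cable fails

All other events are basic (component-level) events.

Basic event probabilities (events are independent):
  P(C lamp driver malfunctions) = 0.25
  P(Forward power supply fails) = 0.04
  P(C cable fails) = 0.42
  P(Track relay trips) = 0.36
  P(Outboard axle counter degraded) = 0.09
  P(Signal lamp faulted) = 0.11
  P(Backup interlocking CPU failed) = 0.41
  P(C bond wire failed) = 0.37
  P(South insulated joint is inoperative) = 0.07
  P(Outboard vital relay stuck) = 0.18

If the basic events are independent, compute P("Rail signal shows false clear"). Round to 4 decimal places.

0.4056

P(Vital path lost) [AND] = 0.25 × 0.04 × 0.42 = 0.004200
P(Interlocking logic inoperative) [OR] = 1 − (1−0.004200) × (1−0.36) = 0.362688
P(Signal drive lost) [OR] = 1 − (1−0.37) × (1−0.07) × (1−0.18) = 0.519562
P(Power stage unavailable) [OR] = 1 − (1−0.11) × (1−0.41) × (1−0.519562) = 0.747722
P(Detection branch lost) [AND] = 0.09 × 0.747722 = 0.067295
P(Rail signal shows false clear) [OR] = 1 − (1−0.362688) × (1−0.067295) = 0.405576
Rounded to 4 decimal places: P(Rail signal shows false clear) ≈ 0.4056.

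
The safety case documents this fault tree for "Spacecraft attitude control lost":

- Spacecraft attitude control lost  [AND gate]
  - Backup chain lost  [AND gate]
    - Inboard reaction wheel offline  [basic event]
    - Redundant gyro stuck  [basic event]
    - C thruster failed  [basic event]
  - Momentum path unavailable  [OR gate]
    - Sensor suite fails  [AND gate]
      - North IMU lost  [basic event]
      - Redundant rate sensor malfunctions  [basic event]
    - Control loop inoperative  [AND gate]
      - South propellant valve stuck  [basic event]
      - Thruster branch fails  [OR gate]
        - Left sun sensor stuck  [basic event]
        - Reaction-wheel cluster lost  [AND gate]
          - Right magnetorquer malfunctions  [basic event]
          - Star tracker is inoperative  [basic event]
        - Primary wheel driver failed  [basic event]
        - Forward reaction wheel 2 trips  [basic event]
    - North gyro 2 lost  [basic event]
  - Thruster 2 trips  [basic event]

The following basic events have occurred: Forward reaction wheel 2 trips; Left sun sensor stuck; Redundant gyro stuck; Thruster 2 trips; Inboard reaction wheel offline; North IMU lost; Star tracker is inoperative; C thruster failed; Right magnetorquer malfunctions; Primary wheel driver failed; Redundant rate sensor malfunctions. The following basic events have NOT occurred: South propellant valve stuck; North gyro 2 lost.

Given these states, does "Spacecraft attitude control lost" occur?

Yes

Backup chain lost [AND]: Inboard reaction wheel offline=occurs, Redundant gyro stuck=occurs, C thruster failed=occurs → all inputs occur → occurs.
Sensor suite fails [AND]: North IMU lost=occurs, Redundant rate sensor malfunctions=occurs → all inputs occur → occurs.
Reaction-wheel cluster lost [AND]: Right magnetorquer malfunctions=occurs, Star tracker is inoperative=occurs → all inputs occur → occurs.
Thruster branch fails [OR]: Left sun sensor stuck=occurs, Reaction-wheel cluster lost=occurs, Primary wheel driver failed=occurs, Forward reaction wheel 2 trips=occurs → at least one input occurs → occurs.
Control loop inoperative [AND]: South propellant valve stuck=not, Thruster branch fails=occurs → not all inputs occur → does not occur.
Momentum path unavailable [OR]: Sensor suite fails=occurs, Control loop inoperative=not, North gyro 2 lost=not → at least one input occurs → occurs.
Spacecraft attitude control lost [AND]: Backup chain lost=occurs, Momentum path unavailable=occurs, Thruster 2 trips=occurs → all inputs occur → occurs.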